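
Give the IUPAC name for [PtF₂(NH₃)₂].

There is no counter-ion, so the complex is neutral overall.
Ligand charges: 2×ammine (neutral), 2×fluoro (-1 each); total -2. So Pt + (-2) = 0, giving Pt = +2.
Ligands are named alphabetically: ammine before fluoro.

diamminedifluoroplatinum(II)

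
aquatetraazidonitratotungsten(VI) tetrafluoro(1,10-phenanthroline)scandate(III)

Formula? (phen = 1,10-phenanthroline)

[W(H2O)(N3)4(NO3)][ScF4(phen)]

Cation [W…]: ligand charges -5, W(VI) ⇒ ion charge 1+.
Anion [Sc…]: ligand charges -4, Sc(III) ⇒ ion charge 1−.
One 1+ cation balances one 1− anion.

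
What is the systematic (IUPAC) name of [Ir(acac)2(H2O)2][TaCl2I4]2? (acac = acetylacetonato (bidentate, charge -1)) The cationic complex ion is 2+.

The complex cation is given as 2+; its ligand charges sum to -2, so Ir = +4.
With 2 anions per cation, each anion must be 2/2 = 1−.
Anion: ligand charges sum to -6; for the ion to be 1−, Ta = +5.

bis(acetylacetonato)diaquairidium(IV) dichlorotetraiodotantalate(V)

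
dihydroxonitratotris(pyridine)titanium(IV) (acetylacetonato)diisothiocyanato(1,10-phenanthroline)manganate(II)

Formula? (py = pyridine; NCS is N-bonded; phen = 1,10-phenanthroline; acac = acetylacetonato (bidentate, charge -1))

[Ti(NO3)(OH)2(py)3][Mn(acac)(NCS)2(phen)]

Cation [Ti…]: ligand charges -3, Ti(IV) ⇒ ion charge 1+.
Anion [Mn…]: ligand charges -3, Mn(II) ⇒ ion charge 1−.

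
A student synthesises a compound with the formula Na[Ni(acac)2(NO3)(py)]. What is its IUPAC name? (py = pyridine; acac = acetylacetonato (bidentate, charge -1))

The 1 sodium counter-ion carries a total charge of +1, so each complex ion is 1−.
Ligand charges: 1×nitrato (-1 each), 1×pyridine (neutral), 2×acetylacetonato (-1 each); total -3. So Ni + (-3) = 1−, giving Ni = +2.
Ligands are named alphabetically: acetylacetonato before nitrato before pyridine.
The complex ion is anionic, so nickel takes the -ate form nickelate(II).

sodium bis(acetylacetonato)nitrato(pyridine)nickelate(II)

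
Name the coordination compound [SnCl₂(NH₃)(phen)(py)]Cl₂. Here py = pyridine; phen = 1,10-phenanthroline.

The 2 chloride counter-ions carry a total charge of -2, so each complex ion is 2+.
Ligand charges: 2×chloro (-1 each), 1×pyridine (neutral), 1×1,10-phenanthroline (neutral), 1×ammine (neutral); total -2. So Sn + (-2) = 2+, giving Sn = +4.
Ligands are named alphabetically: ammine before chloro before phenanthroline before pyridine.

amminedichloro(1,10-phenanthroline)(pyridine)tin(IV) chloride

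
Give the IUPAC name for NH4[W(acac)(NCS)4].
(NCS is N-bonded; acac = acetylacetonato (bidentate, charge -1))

The 1 ammonium counter-ion carries a total charge of +1, so each complex ion is 1−.
Ligand charges: 4×isothiocyanato (-1 each), 1×acetylacetonato (-1 each); total -5. So W + (-5) = 1−, giving W = +4.
Ligands are named alphabetically: acetylacetonato before isothiocyanato.
The complex ion is anionic, so tungsten takes the -ate form tungstate(IV).

ammonium (acetylacetonato)tetraisothiocyanatotungstate(IV)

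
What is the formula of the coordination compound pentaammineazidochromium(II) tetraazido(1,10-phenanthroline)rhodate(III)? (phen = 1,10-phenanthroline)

[Cr(N3)(NH3)5][Rh(N3)4(phen)]

Cation [Cr…]: ligand charges -1, Cr(II) ⇒ ion charge 1+.
Anion [Rh…]: ligand charges -4, Rh(III) ⇒ ion charge 1−.
One 1+ cation balances one 1− anion.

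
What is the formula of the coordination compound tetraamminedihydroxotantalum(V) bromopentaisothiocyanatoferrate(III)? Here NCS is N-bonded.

[Ta(NH3)4(OH)2][FeBr(NCS)5]

Cation [Ta…]: ligand charges -2, Ta(V) ⇒ ion charge 3+.
Anion [Fe…]: ligand charges -6, Fe(III) ⇒ ion charge 3−.
One 3+ cation balances one 3− anion.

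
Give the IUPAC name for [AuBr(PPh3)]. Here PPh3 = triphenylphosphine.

bromo(triphenylphosphine)gold(I)

There is no counter-ion, so the complex is neutral overall.
Ligand charges: 1×bromo (-1 each), 1×triphenylphosphine (neutral); total -1. So Au + (-1) = 0, giving Au = +1.
Ligands are named alphabetically: bromo before triphenylphosphine.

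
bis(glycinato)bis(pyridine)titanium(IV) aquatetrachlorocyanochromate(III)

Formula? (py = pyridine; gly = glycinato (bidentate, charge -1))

[Ti(gly)2(py)2][CrCl4(CN)(H2O)]

Cation [Ti…]: ligand charges -2, Ti(IV) ⇒ ion charge 2+.
Anion [Cr…]: ligand charges -5, Cr(III) ⇒ ion charge 2−.
One 2+ cation balances one 2− anion.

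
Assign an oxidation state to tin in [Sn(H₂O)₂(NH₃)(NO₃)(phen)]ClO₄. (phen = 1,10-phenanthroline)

1 perchlorate outside the brackets (-1 each) → the complex ion is 1+.
Ligand charges: 1×NH3 neutral; 2×H2O neutral; 1×phen neutral; 1×NO3 = -1; sum -1.
Sn + (-1) = 1+ ⇒ Sn is +2.

+2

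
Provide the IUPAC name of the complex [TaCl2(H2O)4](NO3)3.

The 3 nitrate counter-ions carry a total charge of -3, so each complex ion is 3+.
Ligand charges: 4×aqua (neutral), 2×chloro (-1 each); total -2. So Ta + (-2) = 3+, giving Ta = +5.
Ligands are named alphabetically: aqua before chloro.

tetraaquadichlorotantalum(V) nitrate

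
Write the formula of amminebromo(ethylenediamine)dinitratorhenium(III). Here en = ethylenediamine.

Ligands: 1 bromo (Br, -1), 1 ethylenediamine (en, neutral), 1 ammine (NH3, neutral), 2 nitrato (NO3, -1). Ligand charge sum = -3.
With Re in oxidation state +3, the complex ion is [Re...].

[ReBr(en)(NH3)(NO3)2]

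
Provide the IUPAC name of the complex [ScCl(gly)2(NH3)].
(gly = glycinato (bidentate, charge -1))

amminechlorobis(glycinato)scandium(III)

There is no counter-ion, so the complex is neutral overall.
Ligand charges: 2×glycinato (-1 each), 1×chloro (-1 each), 1×ammine (neutral); total -3. So Sc + (-3) = 0, giving Sc = +3.
Ligands are named alphabetically: ammine before chloro before glycinato.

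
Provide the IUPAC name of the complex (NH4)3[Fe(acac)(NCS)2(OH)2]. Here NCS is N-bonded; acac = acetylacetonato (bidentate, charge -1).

The 3 ammonium counter-ions carry a total charge of +3, so each complex ion is 3−.
Ligand charges: 2×isothiocyanato (-1 each), 2×hydroxo (-1 each), 1×acetylacetonato (-1 each); total -5. So Fe + (-5) = 3−, giving Fe = +2.
Ligands are named alphabetically: acetylacetonato before hydroxo before isothiocyanato.
The complex ion is anionic, so iron takes the -ate form ferrate(II).

ammonium (acetylacetonato)dihydroxodiisothiocyanatoferrate(II)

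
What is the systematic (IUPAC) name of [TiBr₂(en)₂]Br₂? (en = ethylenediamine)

dibromobis(ethylenediamine)titanium(IV) bromide

The 2 bromide counter-ions carry a total charge of -2, so each complex ion is 2+.
Ligand charges: 2×ethylenediamine (neutral), 2×bromo (-1 each); total -2. So Ti + (-2) = 2+, giving Ti = +4.
Ligands are named alphabetically: bromo before ethylenediamine.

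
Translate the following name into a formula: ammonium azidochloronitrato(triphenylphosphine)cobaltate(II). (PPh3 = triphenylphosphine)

Ligands: 1 nitrato (NO3, -1), 1 azido (N3, -1), 1 triphenylphosphine (PPh3, neutral), 1 chloro (Cl, -1). Ligand charge sum = -3.
Charge balance with ammonium (+1) requires 1 complex ion per 1 ammonium.

NH4[CoCl(N3)(NO3)(PPh3)]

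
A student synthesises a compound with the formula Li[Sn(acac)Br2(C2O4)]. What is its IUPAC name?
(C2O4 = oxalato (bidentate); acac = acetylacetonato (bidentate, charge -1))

The 1 lithium counter-ion carries a total charge of +1, so each complex ion is 1−.
Ligand charges: 1×oxalato (-2 each), 1×acetylacetonato (-1 each), 2×bromo (-1 each); total -5. So Sn + (-5) = 1−, giving Sn = +4.
Ligands are named alphabetically: acetylacetonato before bromo before oxalato.
The complex ion is anionic, so tin takes the -ate form stannate(IV).

lithium (acetylacetonato)dibromooxalatostannate(IV)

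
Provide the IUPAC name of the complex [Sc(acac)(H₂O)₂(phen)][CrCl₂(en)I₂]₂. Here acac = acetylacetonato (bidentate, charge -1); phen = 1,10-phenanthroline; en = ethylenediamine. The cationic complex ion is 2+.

Both ions are complex: the cation is named first with the plain metal name, the anion second with the -ate form; each ion's ligands are alphabetised independently.
The complex cation is given as 2+; its ligand charges sum to -1, so Sc = +3.
With 2 anions per cation, each anion must be 2/2 = 1−.
Anion: ligand charges sum to -4; for the ion to be 1−, Cr = +3.

(acetylacetonato)diaqua(1,10-phenanthroline)scandium(III) dichloro(ethylenediamine)diiodochromate(III)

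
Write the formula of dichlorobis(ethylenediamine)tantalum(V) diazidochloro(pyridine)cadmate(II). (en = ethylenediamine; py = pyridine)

Cation [Ta…]: ligand charges -2, Ta(V) ⇒ ion charge 3+.
Anion [Cd…]: ligand charges -3, Cd(II) ⇒ ion charge 1−.

[TaCl2(en)2][CdCl(N3)2(py)]3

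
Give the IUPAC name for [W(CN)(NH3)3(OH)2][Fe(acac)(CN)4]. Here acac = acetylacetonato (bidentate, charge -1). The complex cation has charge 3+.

Both ions are complex: the cation is named first with the plain metal name, the anion second with the -ate form; each ion's ligands are alphabetised independently.
The complex cation is given as 3+; its ligand charges sum to -3, so W = +6.
A 1:1 salt means the anion carries the equal and opposite charge, 3−.
Anion: ligand charges sum to -5; for the ion to be 3−, Fe = +2.

triamminecyanodihydroxotungsten(VI) (acetylacetonato)tetracyanoferrate(II)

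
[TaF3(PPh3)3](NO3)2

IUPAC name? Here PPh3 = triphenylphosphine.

trifluorotris(triphenylphosphine)tantalum(V) nitrate

The 2 nitrate counter-ions carry a total charge of -2, so each complex ion is 2+.
Ligand charges: 3×fluoro (-1 each), 3×triphenylphosphine (neutral); total -3. So Ta + (-3) = 2+, giving Ta = +5.
Ligands are named alphabetically: fluoro before triphenylphosphine.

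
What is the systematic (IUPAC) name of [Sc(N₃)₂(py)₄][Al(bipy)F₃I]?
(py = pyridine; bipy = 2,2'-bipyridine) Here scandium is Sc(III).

Both ions are complex: the cation is named first with the plain metal name, the anion second with the -ate form; each ion's ligands are alphabetised independently.
Sc is given as +3; the cation's ligand charges sum to -2, so the complex cation is 1+.
A 1:1 salt means the anion carries the equal and opposite charge, 1−.
Anion: ligand charges sum to -4; for the ion to be 1−, Al = +3.

diazidotetrakis(pyridine)scandium(III) (2,2'-bipyridine)trifluoroiodoaluminate(III)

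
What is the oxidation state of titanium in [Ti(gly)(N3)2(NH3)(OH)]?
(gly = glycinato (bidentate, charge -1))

No counter-ion: the bracketed complex is neutral.
Ligand charges: 1×OH = -1; 1×NH3 neutral; 1×gly = -1; 2×N3 = -2; sum -4.
Ti + (-4) = 0 ⇒ Ti is +4.

+4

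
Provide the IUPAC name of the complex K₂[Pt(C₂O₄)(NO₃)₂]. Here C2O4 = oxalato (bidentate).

The 2 potassium counter-ions carry a total charge of +2, so each complex ion is 2−.
Ligand charges: 2×nitrato (-1 each), 1×oxalato (-2 each); total -4. So Pt + (-4) = 2−, giving Pt = +2.
The complex ion is anionic, so platinum takes the -ate form platinate(II).

potassium dinitratooxalatoplatinate(II)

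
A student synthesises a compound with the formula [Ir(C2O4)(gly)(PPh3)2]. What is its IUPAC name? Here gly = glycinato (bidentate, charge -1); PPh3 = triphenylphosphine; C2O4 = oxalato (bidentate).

There is no counter-ion, so the complex is neutral overall.
Ligand charges: 1×glycinato (-1 each), 2×triphenylphosphine (neutral), 1×oxalato (-2 each); total -3. So Ir + (-3) = 0, giving Ir = +3.
Ligands are named alphabetically: glycinato before oxalato before triphenylphosphine.

(glycinato)oxalatobis(triphenylphosphine)iridium(III)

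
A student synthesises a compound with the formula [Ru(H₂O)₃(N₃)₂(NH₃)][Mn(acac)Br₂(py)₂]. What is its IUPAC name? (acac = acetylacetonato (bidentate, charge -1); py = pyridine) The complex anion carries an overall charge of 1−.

The complex anion is given as 1−; its ligand charges sum to -3, so Mn = +2.
A 1:1 salt means the cation carries the equal and opposite charge, 1+.
Cation: ligand charges sum to -2; for the ion to be 1+, Ru = +3.

amminetriaquadiazidoruthenium(III) (acetylacetonato)dibromobis(pyridine)manganate(II)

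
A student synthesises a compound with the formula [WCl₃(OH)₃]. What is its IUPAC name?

trichlorotrihydroxotungsten(VI)

There is no counter-ion, so the complex is neutral overall.
Ligand charges: 3×chloro (-1 each), 3×hydroxo (-1 each); total -6. So W + (-6) = 0, giving W = +6.
Ligands are named alphabetically: chloro before hydroxo.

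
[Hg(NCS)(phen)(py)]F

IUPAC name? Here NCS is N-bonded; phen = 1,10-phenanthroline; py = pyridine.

The 1 fluoride counter-ion carries a total charge of -1, so each complex ion is 1+.
Ligand charges: 1×isothiocyanato (-1 each), 1×1,10-phenanthroline (neutral), 1×pyridine (neutral); total -1. So Hg + (-1) = 1+, giving Hg = +2.
Ligands are named alphabetically: isothiocyanato before phenanthroline before pyridine.

isothiocyanato(1,10-phenanthroline)(pyridine)mercury(II) fluoride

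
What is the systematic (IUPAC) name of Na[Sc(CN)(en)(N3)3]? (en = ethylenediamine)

The 1 sodium counter-ion carries a total charge of +1, so each complex ion is 1−.
Ligand charges: 3×azido (-1 each), 1×ethylenediamine (neutral), 1×cyano (-1 each); total -4. So Sc + (-4) = 1−, giving Sc = +3.
Ligands are named alphabetically: azido before cyano before ethylenediamine.
The complex ion is anionic, so scandium takes the -ate form scandate(III).

sodium triazidocyano(ethylenediamine)scandate(III)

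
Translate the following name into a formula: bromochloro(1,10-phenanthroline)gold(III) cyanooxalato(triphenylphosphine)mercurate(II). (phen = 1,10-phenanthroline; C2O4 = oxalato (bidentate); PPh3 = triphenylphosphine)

Cation [Au…]: ligand charges -2, Au(III) ⇒ ion charge 1+.
Anion [Hg…]: ligand charges -3, Hg(II) ⇒ ion charge 1−.
One 1+ cation balances one 1− anion.

[AuBrCl(phen)][Hg(C2O4)(CN)(PPh3)]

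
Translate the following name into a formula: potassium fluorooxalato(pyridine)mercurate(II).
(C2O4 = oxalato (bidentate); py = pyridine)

K[Hg(C2O4)F(py)]

Ligands: 1 fluoro (F, -1), 1 oxalato (C2O4, -2), 1 pyridine (py, neutral). Ligand charge sum = -3.
With Hg in oxidation state +2, the complex ion is [Hg...]^1−.
Charge balance with potassium (+1) requires 1 complex ion per 1 potassium.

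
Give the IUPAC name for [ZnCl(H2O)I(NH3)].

There is no counter-ion, so the complex is neutral overall.
Ligand charges: 1×ammine (neutral), 1×chloro (-1 each), 1×aqua (neutral), 1×iodo (-1 each); total -2. So Zn + (-2) = 0, giving Zn = +2.
Ligands are named alphabetically: ammine before aqua before chloro before iodo.

ammineaquachloroiodozinc(II)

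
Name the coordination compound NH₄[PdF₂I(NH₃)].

ammonium amminedifluoroiodopalladate(II)

The 1 ammonium counter-ion carries a total charge of +1, so each complex ion is 1−.
Ligand charges: 1×ammine (neutral), 1×iodo (-1 each), 2×fluoro (-1 each); total -3. So Pd + (-3) = 1−, giving Pd = +2.
The complex ion is anionic, so palladium takes the -ate form palladate(II).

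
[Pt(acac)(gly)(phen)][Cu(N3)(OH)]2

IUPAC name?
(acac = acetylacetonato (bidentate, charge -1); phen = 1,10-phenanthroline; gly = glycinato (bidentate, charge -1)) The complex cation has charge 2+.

Both ions are complex: the cation is named first with the plain metal name, the anion second with the -ate form; each ion's ligands are alphabetised independently.
The complex cation is given as 2+; its ligand charges sum to -2, so Pt = +4.
With 2 anions per cation, each anion must be 2/2 = 1−.
Anion: ligand charges sum to -2; for the ion to be 1−, Cu = +1.

(acetylacetonato)(glycinato)(1,10-phenanthroline)platinum(IV) azidohydroxocuprate(I)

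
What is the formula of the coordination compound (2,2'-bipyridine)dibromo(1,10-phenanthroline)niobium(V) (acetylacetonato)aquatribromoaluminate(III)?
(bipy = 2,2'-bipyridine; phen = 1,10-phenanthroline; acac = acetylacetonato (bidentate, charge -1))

Cation [Nb…]: ligand charges -2, Nb(V) ⇒ ion charge 3+.
Anion [Al…]: ligand charges -4, Al(III) ⇒ ion charge 1−.
One 3+ cation requires 3 of the 1− anion.

[Nb(bipy)Br2(phen)][Al(acac)Br3(H2O)]3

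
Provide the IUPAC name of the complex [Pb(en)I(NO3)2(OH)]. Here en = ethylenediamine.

(ethylenediamine)hydroxoiododinitratolead(IV)

There is no counter-ion, so the complex is neutral overall.
Ligand charges: 2×nitrato (-1 each), 1×iodo (-1 each), 1×ethylenediamine (neutral), 1×hydroxo (-1 each); total -4. So Pb + (-4) = 0, giving Pb = +4.
Ligands are named alphabetically: ethylenediamine before hydroxo before iodo before nitrato.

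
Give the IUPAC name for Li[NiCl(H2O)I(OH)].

The 1 lithium counter-ion carries a total charge of +1, so each complex ion is 1−.
Ligand charges: 1×hydroxo (-1 each), 1×chloro (-1 each), 1×aqua (neutral), 1×iodo (-1 each); total -3. So Ni + (-3) = 1−, giving Ni = +2.
The complex ion is anionic, so nickel takes the -ate form nickelate(II).

lithium aquachlorohydroxoiodonickelate(II)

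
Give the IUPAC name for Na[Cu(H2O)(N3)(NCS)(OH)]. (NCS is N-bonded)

sodium aquaazidohydroxoisothiocyanatocuprate(II)

The 1 sodium counter-ion carries a total charge of +1, so each complex ion is 1−.
Ligand charges: 1×hydroxo (-1 each), 1×isothiocyanato (-1 each), 1×aqua (neutral), 1×azido (-1 each); total -3. So Cu + (-3) = 1−, giving Cu = +2.
The complex ion is anionic, so copper takes the -ate form cuprate(II).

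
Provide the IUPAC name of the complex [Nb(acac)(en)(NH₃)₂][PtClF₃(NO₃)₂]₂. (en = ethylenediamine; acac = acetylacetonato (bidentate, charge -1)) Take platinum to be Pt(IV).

Both ions are complex: the cation is named first with the plain metal name, the anion second with the -ate form; each ion's ligands are alphabetised independently.
Pt is given as +4; the anion's ligand charges sum to -6, so the complex anion is 2−.
With 2 anions per cation, the cation must be 2×2 = 4+.
Cation: ligand charges sum to -1; for the ion to be 4+, Nb = +5.

(acetylacetonato)diammine(ethylenediamine)niobium(V) chlorotrifluorodinitratoplatinate(IV)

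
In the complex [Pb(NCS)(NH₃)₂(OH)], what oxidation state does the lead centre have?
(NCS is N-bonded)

+2

No counter-ion: the bracketed complex is neutral.
Ligand charges: 2×NH3 neutral; 1×OH = -1; 1×NCS = -1; sum -2.
Pb + (-2) = 0 ⇒ Pb is +2.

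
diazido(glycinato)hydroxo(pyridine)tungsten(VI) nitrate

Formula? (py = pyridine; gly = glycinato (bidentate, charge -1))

Ligands: 1 pyridine (py, neutral), 1 hydroxo (OH, -1), 1 glycinato (gly, -1), 2 azido (N3, -1). Ligand charge sum = -4.
With W in oxidation state +6, the complex ion is [W...]^2+.
Charge balance with nitrate (-1) requires 1 complex ion per 2 nitrate.

[W(gly)(N3)2(OH)(py)](NO3)2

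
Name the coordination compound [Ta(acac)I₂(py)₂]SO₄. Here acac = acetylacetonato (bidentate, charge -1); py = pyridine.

(acetylacetonato)diiodobis(pyridine)tantalum(V) sulfate

The 1 sulfate counter-ion carries a total charge of -2, so each complex ion is 2+.
Ligand charges: 2×iodo (-1 each), 1×acetylacetonato (-1 each), 2×pyridine (neutral); total -3. So Ta + (-3) = 2+, giving Ta = +5.
Ligands are named alphabetically: acetylacetonato before iodo before pyridine.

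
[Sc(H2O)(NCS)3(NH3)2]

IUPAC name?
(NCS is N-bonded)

There is no counter-ion, so the complex is neutral overall.
Ligand charges: 2×ammine (neutral), 3×isothiocyanato (-1 each), 1×aqua (neutral); total -3. So Sc + (-3) = 0, giving Sc = +3.
Ligands are named alphabetically: ammine before aqua before isothiocyanato.

diammineaquatriisothiocyanatoscandium(III)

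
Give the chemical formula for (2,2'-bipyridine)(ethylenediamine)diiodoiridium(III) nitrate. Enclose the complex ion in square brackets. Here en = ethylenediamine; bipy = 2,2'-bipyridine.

[Ir(bipy)(en)I2]NO3

Ligands: 1 ethylenediamine (en, neutral), 2 iodo (I, -1), 1 2,2'-bipyridine (bipy, neutral). Ligand charge sum = -2.
Charge balance with nitrate (-1) requires 1 complex ion per 1 nitrate.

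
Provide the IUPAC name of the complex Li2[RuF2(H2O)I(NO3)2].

lithium aquadifluoroiododinitratoruthenate(III)

The 2 lithium counter-ions carry a total charge of +2, so each complex ion is 2−.
Ligand charges: 1×iodo (-1 each), 2×fluoro (-1 each), 2×nitrato (-1 each), 1×aqua (neutral); total -5. So Ru + (-5) = 2−, giving Ru = +3.
Ligands are named alphabetically: aqua before fluoro before iodo before nitrato.
The complex ion is anionic, so ruthenium takes the -ate form ruthenate(III).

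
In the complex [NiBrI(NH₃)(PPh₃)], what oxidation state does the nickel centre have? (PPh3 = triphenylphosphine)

+2

No counter-ion: the bracketed complex is neutral.
Ligand charges: 1×NH3 neutral; 1×I = -1; 1×PPh3 neutral; 1×Br = -1; sum -2.
Ni + (-2) = 0 ⇒ Ni is +2.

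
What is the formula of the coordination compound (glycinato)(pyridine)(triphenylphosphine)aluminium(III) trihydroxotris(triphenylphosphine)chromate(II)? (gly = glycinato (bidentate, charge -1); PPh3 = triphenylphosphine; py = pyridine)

[Al(gly)(PPh3)(py)][Cr(OH)3(PPh3)3]2

Cation [Al…]: ligand charges -1, Al(III) ⇒ ion charge 2+.
Anion [Cr…]: ligand charges -3, Cr(II) ⇒ ion charge 1−.
One 2+ cation requires 2 of the 1− anion.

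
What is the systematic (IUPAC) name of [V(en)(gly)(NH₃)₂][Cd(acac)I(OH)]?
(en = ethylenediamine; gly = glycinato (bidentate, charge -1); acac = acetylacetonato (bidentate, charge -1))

Both ions are complex: the cation is named first with the plain metal name, the anion second with the -ate form; each ion's ligands are alphabetised independently.
Cadmium is always +2 in its complexes; the anion's ligand charges sum to -3, so the complex anion is 1−.
A 1:1 salt means the cation carries the equal and opposite charge, 1+.
Cation: ligand charges sum to -1; for the ion to be 1+, V = +2.

diammine(ethylenediamine)(glycinato)vanadium(II) (acetylacetonato)hydroxoiodocadmate(II)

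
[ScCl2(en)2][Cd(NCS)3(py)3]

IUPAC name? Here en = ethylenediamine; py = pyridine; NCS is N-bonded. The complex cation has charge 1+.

The complex cation is given as 1+; its ligand charges sum to -2, so Sc = +3.
A 1:1 salt means the anion carries the equal and opposite charge, 1−.
Anion: ligand charges sum to -3; for the ion to be 1−, Cd = +2.

dichlorobis(ethylenediamine)scandium(III) triisothiocyanatotris(pyridine)cadmate(II)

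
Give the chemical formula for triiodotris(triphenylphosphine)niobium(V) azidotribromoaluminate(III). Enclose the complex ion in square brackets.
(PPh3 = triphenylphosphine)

Cation [Nb…]: ligand charges -3, Nb(V) ⇒ ion charge 2+.
Anion [Al…]: ligand charges -4, Al(III) ⇒ ion charge 1−.
One 2+ cation requires 2 of the 1− anion.

[NbI3(PPh3)3][AlBr3(N3)]2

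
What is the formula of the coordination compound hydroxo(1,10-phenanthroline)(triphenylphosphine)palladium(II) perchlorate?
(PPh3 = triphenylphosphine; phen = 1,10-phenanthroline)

Ligands: 1 triphenylphosphine (PPh3, neutral), 1 1,10-phenanthroline (phen, neutral), 1 hydroxo (OH, -1). Ligand charge sum = -1.
Charge balance with perchlorate (-1) requires 1 complex ion per 1 perchlorate.

[Pd(OH)(phen)(PPh3)]ClO4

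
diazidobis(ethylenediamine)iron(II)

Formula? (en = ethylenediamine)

[Fe(en)2(N3)2]

Ligands: 2 azido (N3, -1), 2 ethylenediamine (en, neutral). Ligand charge sum = -2.
With Fe in oxidation state +2, the complex ion is [Fe...].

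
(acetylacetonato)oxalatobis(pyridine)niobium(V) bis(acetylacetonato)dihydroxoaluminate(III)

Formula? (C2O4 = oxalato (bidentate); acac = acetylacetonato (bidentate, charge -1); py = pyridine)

[Nb(acac)(C2O4)(py)2][Al(acac)2(OH)2]2

Cation [Nb…]: ligand charges -3, Nb(V) ⇒ ion charge 2+.
Anion [Al…]: ligand charges -4, Al(III) ⇒ ion charge 1−.
One 2+ cation requires 2 of the 1− anion.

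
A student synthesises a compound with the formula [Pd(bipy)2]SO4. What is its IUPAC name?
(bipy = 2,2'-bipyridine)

bis(2,2'-bipyridine)palladium(II) sulfate

The 1 sulfate counter-ion carries a total charge of -2, so each complex ion is 2+.
Ligand charges: 2×2,2'-bipyridine (neutral); total 0. So Pd + (0) = 2+, giving Pd = +2.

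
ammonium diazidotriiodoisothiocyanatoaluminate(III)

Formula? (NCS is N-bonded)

(NH4)3[AlI3(N3)2(NCS)]

Ligands: 1 isothiocyanato (NCS, -1), 2 azido (N3, -1), 3 iodo (I, -1). Ligand charge sum = -6.
With Al in oxidation state +3, the complex ion is [Al...]^3−.
Charge balance with ammonium (+1) requires 1 complex ion per 3 ammonium.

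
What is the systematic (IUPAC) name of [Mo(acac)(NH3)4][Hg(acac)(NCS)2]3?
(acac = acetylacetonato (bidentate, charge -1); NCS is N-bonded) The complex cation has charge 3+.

(acetylacetonato)tetraamminemolybdenum(IV) (acetylacetonato)diisothiocyanatomercurate(II)

Both ions are complex: the cation is named first with the plain metal name, the anion second with the -ate form; each ion's ligands are alphabetised independently.
The complex cation is given as 3+; its ligand charges sum to -1, so Mo = +4.
With 3 anions per cation, each anion must be 3/3 = 1−.
Anion: ligand charges sum to -3; for the ion to be 1−, Hg = +2.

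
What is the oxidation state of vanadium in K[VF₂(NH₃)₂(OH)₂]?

1 potassium outside the brackets (+1 each) → the complex ion is 1−.
Ligand charges: 2×OH = -2; 2×NH3 neutral; 2×F = -2; sum -4.
V + (-4) = 1− ⇒ V is +3.

+3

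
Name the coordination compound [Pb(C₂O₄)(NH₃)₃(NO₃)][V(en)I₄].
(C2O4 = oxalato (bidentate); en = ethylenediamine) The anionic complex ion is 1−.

triamminenitratooxalatolead(IV) (ethylenediamine)tetraiodovanadate(III)

The complex anion is given as 1−; its ligand charges sum to -4, so V = +3.
A 1:1 salt means the cation carries the equal and opposite charge, 1+.
Cation: ligand charges sum to -3; for the ion to be 1+, Pb = +4.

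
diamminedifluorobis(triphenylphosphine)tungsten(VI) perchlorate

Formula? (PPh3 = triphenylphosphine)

Ligands: 2 ammine (NH3, neutral), 2 triphenylphosphine (PPh3, neutral), 2 fluoro (F, -1). Ligand charge sum = -2.
With W in oxidation state +6, the complex ion is [W...]^4+.
Charge balance with perchlorate (-1) requires 1 complex ion per 4 perchlorate.

[WF2(NH3)2(PPh3)2](ClO4)4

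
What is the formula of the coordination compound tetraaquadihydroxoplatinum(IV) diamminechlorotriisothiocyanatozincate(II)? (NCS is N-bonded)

[Pt(H2O)4(OH)2][ZnCl(NCS)3(NH3)2]

Cation [Pt…]: ligand charges -2, Pt(IV) ⇒ ion charge 2+.
Anion [Zn…]: ligand charges -4, Zn(II) ⇒ ion charge 2−.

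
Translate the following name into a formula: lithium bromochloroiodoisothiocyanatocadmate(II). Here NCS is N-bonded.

Li2[CdBrClI(NCS)]

Ligands: 1 iodo (I, -1), 1 chloro (Cl, -1), 1 bromo (Br, -1), 1 isothiocyanato (NCS, -1). Ligand charge sum = -4.
With Cd in oxidation state +2, the complex ion is [Cd...]^2−.
Charge balance with lithium (+1) requires 1 complex ion per 2 lithium.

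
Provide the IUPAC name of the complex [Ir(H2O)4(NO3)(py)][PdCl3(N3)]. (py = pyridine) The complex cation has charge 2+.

tetraaquanitrato(pyridine)iridium(III) azidotrichloropalladate(II)

The complex cation is given as 2+; its ligand charges sum to -1, so Ir = +3.
A 1:1 salt means the anion carries the equal and opposite charge, 2−.
Anion: ligand charges sum to -4; for the ion to be 2−, Pd = +2.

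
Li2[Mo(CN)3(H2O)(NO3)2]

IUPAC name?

The 2 lithium counter-ions carry a total charge of +2, so each complex ion is 2−.
Ligand charges: 2×nitrato (-1 each), 1×aqua (neutral), 3×cyano (-1 each); total -5. So Mo + (-5) = 2−, giving Mo = +3.
Ligands are named alphabetically: aqua before cyano before nitrato.
The complex ion is anionic, so molybdenum takes the -ate form molybdate(III).

lithium aquatricyanodinitratomolybdate(III)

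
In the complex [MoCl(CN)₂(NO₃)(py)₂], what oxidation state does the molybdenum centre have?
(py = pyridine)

No counter-ion: the bracketed complex is neutral.
Ligand charges: 2×CN = -2; 1×NO3 = -1; 1×Cl = -1; 2×py neutral; sum -4.
Mo + (-4) = 0 ⇒ Mo is +4.

+4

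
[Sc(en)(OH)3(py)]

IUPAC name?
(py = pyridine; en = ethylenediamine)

There is no counter-ion, so the complex is neutral overall.
Ligand charges: 1×pyridine (neutral), 3×hydroxo (-1 each), 1×ethylenediamine (neutral); total -3. So Sc + (-3) = 0, giving Sc = +3.
Ligands are named alphabetically: ethylenediamine before hydroxo before pyridine.

(ethylenediamine)trihydroxo(pyridine)scandium(III)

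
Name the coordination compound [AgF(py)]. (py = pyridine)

There is no counter-ion, so the complex is neutral overall.
Ligand charges: 1×pyridine (neutral), 1×fluoro (-1 each); total -1. So Ag + (-1) = 0, giving Ag = +1.
Ligands are named alphabetically: fluoro before pyridine.

fluoro(pyridine)silver(I)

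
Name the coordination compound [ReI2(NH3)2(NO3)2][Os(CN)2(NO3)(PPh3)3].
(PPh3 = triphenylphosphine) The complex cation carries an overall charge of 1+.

Both ions are complex: the cation is named first with the plain metal name, the anion second with the -ate form; each ion's ligands are alphabetised independently.
The complex cation is given as 1+; its ligand charges sum to -4, so Re = +5.
A 1:1 salt means the anion carries the equal and opposite charge, 1−.
Anion: ligand charges sum to -3; for the ion to be 1−, Os = +2.

diamminediiododinitratorhenium(V) dicyanonitratotris(triphenylphosphine)osmate(II)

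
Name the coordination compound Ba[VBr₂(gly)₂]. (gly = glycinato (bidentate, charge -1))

The 1 barium counter-ion carries a total charge of +2, so each complex ion is 2−.
Ligand charges: 2×glycinato (-1 each), 2×bromo (-1 each); total -4. So V + (-4) = 2−, giving V = +2.
The complex ion is anionic, so vanadium takes the -ate form vanadate(II).

barium dibromobis(glycinato)vanadate(II)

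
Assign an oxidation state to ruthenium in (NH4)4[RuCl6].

+2

4 ammonium outside the brackets (+1 each) → the complex ion is 4−.
Ligand charges: 6×Cl = -6; sum -6.
Ru + (-6) = 4− ⇒ Ru is +2.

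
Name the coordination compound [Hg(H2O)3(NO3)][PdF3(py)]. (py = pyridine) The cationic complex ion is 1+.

The complex cation is given as 1+; its ligand charges sum to -1, so Hg = +2.
A 1:1 salt means the anion carries the equal and opposite charge, 1−.
Anion: ligand charges sum to -3; for the ion to be 1−, Pd = +2.

triaquanitratomercury(II) trifluoro(pyridine)palladate(II)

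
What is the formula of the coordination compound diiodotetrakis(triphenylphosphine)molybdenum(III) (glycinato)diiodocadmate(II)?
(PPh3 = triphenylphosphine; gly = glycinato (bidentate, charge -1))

[MoI2(PPh3)4][Cd(gly)I2]

Cation [Mo…]: ligand charges -2, Mo(III) ⇒ ion charge 1+.
Anion [Cd…]: ligand charges -3, Cd(II) ⇒ ion charge 1−.
One 1+ cation balances one 1− anion.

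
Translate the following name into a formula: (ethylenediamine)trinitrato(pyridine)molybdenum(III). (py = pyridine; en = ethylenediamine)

[Mo(en)(NO3)3(py)]

Ligands: 3 nitrato (NO3, -1), 1 pyridine (py, neutral), 1 ethylenediamine (en, neutral). Ligand charge sum = -3.
With Mo in oxidation state +3, the complex ion is [Mo...].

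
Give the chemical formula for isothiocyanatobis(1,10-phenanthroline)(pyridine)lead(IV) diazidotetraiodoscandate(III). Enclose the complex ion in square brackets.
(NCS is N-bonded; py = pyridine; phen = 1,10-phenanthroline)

Cation [Pb…]: ligand charges -1, Pb(IV) ⇒ ion charge 3+.
Anion [Sc…]: ligand charges -6, Sc(III) ⇒ ion charge 3−.
One 3+ cation balances one 3− anion.

[Pb(NCS)(phen)2(py)][ScI4(N3)2]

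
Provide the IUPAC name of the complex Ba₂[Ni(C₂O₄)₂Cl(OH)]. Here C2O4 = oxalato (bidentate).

barium chlorohydroxodioxalatonickelate(II)

The 2 barium counter-ions carry a total charge of +4, so each complex ion is 4−.
Ligand charges: 2×oxalato (-2 each), 1×chloro (-1 each), 1×hydroxo (-1 each); total -6. So Ni + (-6) = 4−, giving Ni = +2.
Ligands are named alphabetically: chloro before hydroxo before oxalato.
The complex ion is anionic, so nickel takes the -ate form nickelate(II).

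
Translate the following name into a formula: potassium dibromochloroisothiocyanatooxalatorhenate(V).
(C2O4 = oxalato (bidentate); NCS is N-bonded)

K[ReBr2(C2O4)Cl(NCS)]

Ligands: 2 bromo (Br, -1), 1 oxalato (C2O4, -2), 1 isothiocyanato (NCS, -1), 1 chloro (Cl, -1). Ligand charge sum = -6.
With Re in oxidation state +5, the complex ion is [Re...]^1−.
Charge balance with potassium (+1) requires 1 complex ion per 1 potassium.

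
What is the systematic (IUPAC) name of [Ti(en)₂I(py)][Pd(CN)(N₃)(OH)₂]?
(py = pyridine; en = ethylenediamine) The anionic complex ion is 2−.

Both ions are complex: the cation is named first with the plain metal name, the anion second with the -ate form; each ion's ligands are alphabetised independently.
The complex anion is given as 2−; its ligand charges sum to -4, so Pd = +2.
A 1:1 salt means the cation carries the equal and opposite charge, 2+.
Cation: ligand charges sum to -1; for the ion to be 2+, Ti = +3.

bis(ethylenediamine)iodo(pyridine)titanium(III) azidocyanodihydroxopalladate(II)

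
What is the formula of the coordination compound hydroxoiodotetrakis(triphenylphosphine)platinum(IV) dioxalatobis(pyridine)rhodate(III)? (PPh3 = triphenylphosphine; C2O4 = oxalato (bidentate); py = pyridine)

Cation [Pt…]: ligand charges -2, Pt(IV) ⇒ ion charge 2+.
Anion [Rh…]: ligand charges -4, Rh(III) ⇒ ion charge 1−.

[PtI(OH)(PPh3)4][Rh(C2O4)2(py)2]2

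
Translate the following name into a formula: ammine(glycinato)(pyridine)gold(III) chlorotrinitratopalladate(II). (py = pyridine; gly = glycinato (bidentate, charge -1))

[Au(gly)(NH3)(py)][PdCl(NO3)3]

Cation [Au…]: ligand charges -1, Au(III) ⇒ ion charge 2+.
Anion [Pd…]: ligand charges -4, Pd(II) ⇒ ion charge 2−.
One 2+ cation balances one 2− anion.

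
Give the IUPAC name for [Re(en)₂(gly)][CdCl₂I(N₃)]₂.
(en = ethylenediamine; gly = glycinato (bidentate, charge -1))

bis(ethylenediamine)(glycinato)rhenium(V) azidodichloroiodocadmate(II)

Both ions are complex: the cation is named first with the plain metal name, the anion second with the -ate form; each ion's ligands are alphabetised independently.
Cadmium is always +2 in its complexes; the anion's ligand charges sum to -4, so the complex anion is 2−.
With 2 anions per cation, the cation must be 2×2 = 4+.
Cation: ligand charges sum to -1; for the ion to be 4+, Re = +5.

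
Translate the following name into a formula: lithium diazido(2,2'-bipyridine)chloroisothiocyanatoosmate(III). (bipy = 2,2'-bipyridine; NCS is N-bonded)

Li[Os(bipy)Cl(N3)2(NCS)]

Ligands: 1 2,2'-bipyridine (bipy, neutral), 2 azido (N3, -1), 1 chloro (Cl, -1), 1 isothiocyanato (NCS, -1). Ligand charge sum = -4.
With Os in oxidation state +3, the complex ion is [Os...]^1−.
Charge balance with lithium (+1) requires 1 complex ion per 1 lithium.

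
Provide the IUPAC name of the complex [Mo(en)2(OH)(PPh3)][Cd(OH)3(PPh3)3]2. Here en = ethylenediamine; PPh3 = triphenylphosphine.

Both ions are complex: the cation is named first with the plain metal name, the anion second with the -ate form; each ion's ligands are alphabetised independently.
Cadmium is always +2 in its complexes; the anion's ligand charges sum to -3, so the complex anion is 1−.
With 2 anions per cation, the cation must be 2×1 = 2+.
Cation: ligand charges sum to -1; for the ion to be 2+, Mo = +3.

bis(ethylenediamine)hydroxo(triphenylphosphine)molybdenum(III) trihydroxotris(triphenylphosphine)cadmate(II)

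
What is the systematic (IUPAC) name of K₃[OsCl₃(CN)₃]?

potassium trichlorotricyanoosmate(III)

The 3 potassium counter-ions carry a total charge of +3, so each complex ion is 3−.
Ligand charges: 3×chloro (-1 each), 3×cyano (-1 each); total -6. So Os + (-6) = 3−, giving Os = +3.
The complex ion is anionic, so osmium takes the -ate form osmate(III).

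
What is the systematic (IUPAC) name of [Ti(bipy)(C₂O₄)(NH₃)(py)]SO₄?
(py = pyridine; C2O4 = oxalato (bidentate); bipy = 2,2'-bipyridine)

The 1 sulfate counter-ion carries a total charge of -2, so each complex ion is 2+.
Ligand charges: 1×pyridine (neutral), 1×oxalato (-2 each), 1×2,2'-bipyridine (neutral), 1×ammine (neutral); total -2. So Ti + (-2) = 2+, giving Ti = +4.
Ligands are named alphabetically: ammine before bipyridine before oxalato before pyridine.

ammine(2,2'-bipyridine)oxalato(pyridine)titanium(IV) sulfate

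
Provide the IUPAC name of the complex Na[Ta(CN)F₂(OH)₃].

The 1 sodium counter-ion carries a total charge of +1, so each complex ion is 1−.
Ligand charges: 1×cyano (-1 each), 2×fluoro (-1 each), 3×hydroxo (-1 each); total -6. So Ta + (-6) = 1−, giving Ta = +5.
Ligands are named alphabetically: cyano before fluoro before hydroxo.
The complex ion is anionic, so tantalum takes the -ate form tantalate(V).

sodium cyanodifluorotrihydroxotantalate(V)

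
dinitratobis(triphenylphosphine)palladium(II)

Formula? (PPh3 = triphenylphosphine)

[Pd(NO3)2(PPh3)2]

Ligands: 2 triphenylphosphine (PPh3, neutral), 2 nitrato (NO3, -1). Ligand charge sum = -2.
With Pd in oxidation state +2, the complex ion is [Pd...].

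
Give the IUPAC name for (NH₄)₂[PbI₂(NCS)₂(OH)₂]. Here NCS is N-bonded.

The 2 ammonium counter-ions carry a total charge of +2, so each complex ion is 2−.
Ligand charges: 2×iodo (-1 each), 2×isothiocyanato (-1 each), 2×hydroxo (-1 each); total -6. So Pb + (-6) = 2−, giving Pb = +4.
Ligands are named alphabetically: hydroxo before iodo before isothiocyanato.
The complex ion is anionic, so lead takes the -ate form plumbate(IV).

ammonium dihydroxodiiododiisothiocyanatoplumbate(IV)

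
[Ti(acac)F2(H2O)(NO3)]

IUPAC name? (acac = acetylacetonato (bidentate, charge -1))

(acetylacetonato)aquadifluoronitratotitanium(IV)

There is no counter-ion, so the complex is neutral overall.
Ligand charges: 1×aqua (neutral), 1×nitrato (-1 each), 2×fluoro (-1 each), 1×acetylacetonato (-1 each); total -4. So Ti + (-4) = 0, giving Ti = +4.
Ligands are named alphabetically: acetylacetonato before aqua before fluoro before nitrato.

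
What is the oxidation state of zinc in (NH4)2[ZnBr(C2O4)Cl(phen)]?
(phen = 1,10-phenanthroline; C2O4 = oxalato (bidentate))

+2

2 ammonium outside the brackets (+1 each) → the complex ion is 2−.
Ligand charges: 1×phen neutral; 1×C2O4 = -2; 1×Cl = -1; 1×Br = -1; sum -4.
Zn + (-4) = 2− ⇒ Zn is +2.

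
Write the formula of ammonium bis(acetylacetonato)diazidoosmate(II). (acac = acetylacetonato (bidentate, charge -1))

(NH4)2[Os(acac)2(N3)2]

Ligands: 2 acetylacetonato (acac, -1), 2 azido (N3, -1). Ligand charge sum = -4.
With Os in oxidation state +2, the complex ion is [Os...]^2−.
Charge balance with ammonium (+1) requires 1 complex ion per 2 ammonium.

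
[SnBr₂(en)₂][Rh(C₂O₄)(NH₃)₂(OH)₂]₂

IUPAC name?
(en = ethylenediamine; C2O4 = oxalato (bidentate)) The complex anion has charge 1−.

The complex anion is given as 1−; its ligand charges sum to -4, so Rh = +3.
With 2 anions per cation, the cation must be 2×1 = 2+.
Cation: ligand charges sum to -2; for the ion to be 2+, Sn = +4.

dibromobis(ethylenediamine)tin(IV) diamminedihydroxooxalatorhodate(III)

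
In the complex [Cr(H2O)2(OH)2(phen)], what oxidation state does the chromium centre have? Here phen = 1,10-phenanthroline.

No counter-ion: the bracketed complex is neutral.
Ligand charges: 2×OH = -2; 1×phen neutral; 2×H2O neutral; sum -2.
Cr + (-2) = 0 ⇒ Cr is +2.

+2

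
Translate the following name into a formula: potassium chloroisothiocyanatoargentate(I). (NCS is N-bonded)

K[AgCl(NCS)]

Ligands: 1 chloro (Cl, -1), 1 isothiocyanato (NCS, -1). Ligand charge sum = -2.
With Ag in oxidation state +1, the complex ion is [Ag...]^1−.
Charge balance with potassium (+1) requires 1 complex ion per 1 potassium.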